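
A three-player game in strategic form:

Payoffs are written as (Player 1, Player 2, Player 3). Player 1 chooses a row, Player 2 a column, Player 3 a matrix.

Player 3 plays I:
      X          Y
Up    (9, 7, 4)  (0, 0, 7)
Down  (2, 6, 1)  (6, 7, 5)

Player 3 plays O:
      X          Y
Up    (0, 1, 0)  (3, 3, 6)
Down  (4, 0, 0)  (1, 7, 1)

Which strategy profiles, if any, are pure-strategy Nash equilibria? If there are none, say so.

The pure Nash equilibria are (Up, X, I); (Down, Y, I).

(Up, X, I): Player 1 gets 9, best alternative 2; Player 2 gets 7, best alternative 0; Player 3 gets 4, best alternative 0. No profitable deviation — NE.
(Up, X, O): Player 1 can switch to Down (0 → 4). Not NE.
(Up, Y, I): Player 1 can switch to Down (0 → 6). Not NE.
(Up, Y, O): Player 3 can switch to I (6 → 7). Not NE.
(Down, X, I): Player 1 can switch to Up (2 → 9). Not NE.
(Down, X, O): Player 2 can switch to Y (0 → 7). Not NE.
(Down, Y, I): Player 1 gets 6, best alternative 0; Player 2 gets 7, best alternative 6; Player 3 gets 5, best alternative 1. No profitable deviation — NE.
(Down, Y, O): Player 1 can switch to Up (1 → 3). Not NE.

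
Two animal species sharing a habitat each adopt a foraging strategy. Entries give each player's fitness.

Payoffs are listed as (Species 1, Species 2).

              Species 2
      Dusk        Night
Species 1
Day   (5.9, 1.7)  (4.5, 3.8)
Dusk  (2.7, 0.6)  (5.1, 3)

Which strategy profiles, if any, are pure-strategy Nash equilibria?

(Dusk, Night)

(Day, Dusk): Species 2 can switch to Night (1.7 → 3.8). Not NE.
(Day, Night): Species 1 can switch to Dusk (4.5 → 5.1). Not NE.
(Dusk, Dusk): Species 1 can switch to Day (2.7 → 5.9). Not NE.
(Dusk, Night): Species 1 gets 5.1, best alternative 4.5; Species 2 gets 3, best alternative 0.6. No profitable deviation — NE.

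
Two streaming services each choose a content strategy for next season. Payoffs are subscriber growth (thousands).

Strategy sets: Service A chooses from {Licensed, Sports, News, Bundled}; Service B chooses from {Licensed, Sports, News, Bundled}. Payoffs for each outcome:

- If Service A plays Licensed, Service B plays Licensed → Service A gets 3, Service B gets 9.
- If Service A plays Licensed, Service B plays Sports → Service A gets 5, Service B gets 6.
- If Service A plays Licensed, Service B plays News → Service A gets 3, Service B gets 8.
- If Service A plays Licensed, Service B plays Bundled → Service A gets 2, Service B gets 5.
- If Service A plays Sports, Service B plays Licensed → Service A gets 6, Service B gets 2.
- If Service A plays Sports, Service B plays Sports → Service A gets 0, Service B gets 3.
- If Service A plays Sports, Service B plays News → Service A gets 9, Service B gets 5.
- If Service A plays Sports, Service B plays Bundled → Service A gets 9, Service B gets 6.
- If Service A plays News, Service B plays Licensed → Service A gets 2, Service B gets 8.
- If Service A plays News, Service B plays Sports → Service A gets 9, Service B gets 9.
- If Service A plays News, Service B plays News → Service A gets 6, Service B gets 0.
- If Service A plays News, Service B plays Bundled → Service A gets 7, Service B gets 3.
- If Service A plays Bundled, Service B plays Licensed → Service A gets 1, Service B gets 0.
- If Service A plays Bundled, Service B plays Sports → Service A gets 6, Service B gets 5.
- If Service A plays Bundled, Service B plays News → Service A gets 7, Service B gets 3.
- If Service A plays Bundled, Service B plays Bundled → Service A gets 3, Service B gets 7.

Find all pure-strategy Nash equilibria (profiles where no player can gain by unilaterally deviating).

The pure Nash equilibria are (Sports, Bundled), (News, Sports).

Service A against Licensed: payoffs 3, 6, 2, 1 → best response Sports.
Service A against Sports: payoffs 5, 0, 9, 6 → best response News.
Service A against News: payoffs 3, 9, 6, 7 → best response Sports.
Service A against Bundled: payoffs 2, 9, 7, 3 → best response Sports.
Service B against Licensed: payoffs 9, 6, 8, 5 → best response Licensed.
Service B against Sports: payoffs 2, 3, 5, 6 → best response Bundled.
Service B against News: payoffs 8, 9, 0, 3 → best response Sports.
Service B against Bundled: payoffs 0, 5, 3, 7 → best response Bundled.
Mutual best responses: (Sports, Bundled); (News, Sports).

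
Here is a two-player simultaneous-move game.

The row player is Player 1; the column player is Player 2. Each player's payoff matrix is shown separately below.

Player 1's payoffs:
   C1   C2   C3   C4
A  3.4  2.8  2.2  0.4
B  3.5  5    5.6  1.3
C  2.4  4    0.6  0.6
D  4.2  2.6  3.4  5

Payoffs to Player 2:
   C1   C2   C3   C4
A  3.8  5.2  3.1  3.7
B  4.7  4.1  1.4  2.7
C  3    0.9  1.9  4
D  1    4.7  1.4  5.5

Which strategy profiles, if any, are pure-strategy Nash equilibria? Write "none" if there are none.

(A, C1): Player 1 can switch to B (3.4 → 3.5). Not NE.
(A, C2): Player 1 can switch to B (2.8 → 5). Not NE.
(A, C3): Player 1 can switch to B (2.2 → 5.6). Not NE.
(A, C4): Player 1 can switch to B (0.4 → 1.3). Not NE.
(B, C1): Player 1 can switch to D (3.5 → 4.2). Not NE.
(B, C2): Player 2 can switch to C1 (4.1 → 4.7). Not NE.
(D, C4): Player 1 gets 5, best alternative 1.3; Player 2 gets 5.5, best alternative 4.7. No profitable deviation — NE.
(The remaining 9 profiles each have a profitable deviation by the same check.)

Pure NE: (D, C4)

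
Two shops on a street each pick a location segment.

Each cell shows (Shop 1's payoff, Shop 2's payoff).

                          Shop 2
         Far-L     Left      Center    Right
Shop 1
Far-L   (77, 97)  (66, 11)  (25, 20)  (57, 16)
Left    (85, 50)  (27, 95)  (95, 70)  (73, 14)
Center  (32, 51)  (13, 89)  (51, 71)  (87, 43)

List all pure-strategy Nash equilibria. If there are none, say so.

There is no pure-strategy Nash equilibrium.

Shop 1 against Far-L: payoffs 77, 85, 32 → best response Left.
Shop 1 against Left: payoffs 66, 27, 13 → best response Far-L.
Shop 1 against Center: payoffs 25, 95, 51 → best response Left.
Shop 1 against Right: payoffs 57, 73, 87 → best response Center.
Shop 2 against Far-L: payoffs 97, 11, 20, 16 → best response Far-L.
Shop 2 against Left: payoffs 50, 95, 70, 14 → best response Left.
Shop 2 against Center: payoffs 51, 89, 71, 43 → best response Left.
No profile is a mutual best response for all players.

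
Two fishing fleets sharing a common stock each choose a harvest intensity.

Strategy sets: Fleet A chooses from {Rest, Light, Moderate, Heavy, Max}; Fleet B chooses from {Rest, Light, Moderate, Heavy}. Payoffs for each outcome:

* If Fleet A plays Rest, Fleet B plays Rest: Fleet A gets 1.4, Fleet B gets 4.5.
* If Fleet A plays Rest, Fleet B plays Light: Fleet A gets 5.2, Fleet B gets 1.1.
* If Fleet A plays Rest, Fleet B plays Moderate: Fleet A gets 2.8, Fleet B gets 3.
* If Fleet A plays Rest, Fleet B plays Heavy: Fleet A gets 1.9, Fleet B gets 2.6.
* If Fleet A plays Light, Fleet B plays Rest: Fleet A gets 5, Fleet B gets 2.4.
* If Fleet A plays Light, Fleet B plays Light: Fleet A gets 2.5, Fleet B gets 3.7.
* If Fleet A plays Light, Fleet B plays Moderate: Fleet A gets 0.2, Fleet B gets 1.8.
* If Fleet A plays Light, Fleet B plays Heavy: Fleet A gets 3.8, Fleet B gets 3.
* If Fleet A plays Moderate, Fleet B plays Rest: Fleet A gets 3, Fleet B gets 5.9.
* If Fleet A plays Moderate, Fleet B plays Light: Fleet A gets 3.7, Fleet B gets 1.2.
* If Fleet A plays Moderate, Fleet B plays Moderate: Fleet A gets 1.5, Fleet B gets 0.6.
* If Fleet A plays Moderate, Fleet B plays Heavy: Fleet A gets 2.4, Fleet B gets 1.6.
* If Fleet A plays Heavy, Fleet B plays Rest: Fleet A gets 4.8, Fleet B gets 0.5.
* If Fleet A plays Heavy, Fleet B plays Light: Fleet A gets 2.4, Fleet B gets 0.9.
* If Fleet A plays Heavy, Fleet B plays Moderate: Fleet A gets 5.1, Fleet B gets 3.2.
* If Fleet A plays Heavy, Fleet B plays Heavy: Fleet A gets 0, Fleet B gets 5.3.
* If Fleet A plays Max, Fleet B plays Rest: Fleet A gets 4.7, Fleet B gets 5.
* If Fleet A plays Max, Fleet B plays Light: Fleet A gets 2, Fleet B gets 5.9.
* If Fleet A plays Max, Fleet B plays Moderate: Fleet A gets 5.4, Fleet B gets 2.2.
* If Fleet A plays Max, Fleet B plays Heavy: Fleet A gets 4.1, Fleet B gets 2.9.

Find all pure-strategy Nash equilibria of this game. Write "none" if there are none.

No pure-strategy Nash equilibrium.

(Rest, Rest): Fleet A can switch to Light (1.4 → 5). Not NE.
(Rest, Light): Fleet B can switch to Rest (1.1 → 4.5). Not NE.
(Rest, Moderate): Fleet A can switch to Heavy (2.8 → 5.1). Not NE.
(Rest, Heavy): Fleet A can switch to Light (1.9 → 3.8). Not NE.
(Light, Rest): Fleet B can switch to Light (2.4 → 3.7). Not NE.
(Light, Light): Fleet A can switch to Rest (2.5 → 5.2). Not NE.
(Light, Moderate): Fleet A can switch to Rest (0.2 → 2.8). Not NE.
(Light, Heavy): Fleet A can switch to Max (3.8 → 4.1). Not NE.
(The remaining 12 profiles each have a profitable deviation by the same check.)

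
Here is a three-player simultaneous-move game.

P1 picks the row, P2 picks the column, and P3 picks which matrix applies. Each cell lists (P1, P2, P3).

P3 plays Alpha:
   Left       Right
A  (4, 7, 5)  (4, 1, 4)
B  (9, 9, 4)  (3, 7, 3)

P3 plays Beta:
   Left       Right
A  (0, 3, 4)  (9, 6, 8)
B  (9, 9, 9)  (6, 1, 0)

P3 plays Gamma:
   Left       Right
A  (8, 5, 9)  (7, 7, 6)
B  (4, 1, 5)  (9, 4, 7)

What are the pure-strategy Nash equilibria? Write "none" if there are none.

For each strategy profile, look for a profitable unilateral deviation.
(A, Left, Alpha): P1 can switch to B (4 → 9). Not NE.
(A, Left, Beta): P1 can switch to B (0 → 9). Not NE.
(A, Left, Gamma): P2 can switch to Right (5 → 7). Not NE.
(A, Right, Alpha): P2 can switch to Left (1 → 7). Not NE.
(A, Right, Beta): P1 gets 9, best alternative 6; P2 gets 6, best alternative 3; P3 gets 8, best alternative 6. No profitable deviation — NE.
(A, Right, Gamma): P1 can switch to B (7 → 9). Not NE.
(B, Left, Alpha): P3 can switch to Beta (4 → 9). Not NE.
(B, Left, Beta): P1 gets 9, best alternative 0; P2 gets 9, best alternative 1; P3 gets 9, best alternative 5. No profitable deviation — NE.
(B, Right, Gamma): P1 gets 9, best alternative 7; P2 gets 4, best alternative 1; P3 gets 7, best alternative 3. No profitable deviation — NE.
(The remaining 3 profiles each have a profitable deviation by the same check.)

The pure Nash equilibria are (A, Right, Beta); (B, Left, Beta); (B, Right, Gamma).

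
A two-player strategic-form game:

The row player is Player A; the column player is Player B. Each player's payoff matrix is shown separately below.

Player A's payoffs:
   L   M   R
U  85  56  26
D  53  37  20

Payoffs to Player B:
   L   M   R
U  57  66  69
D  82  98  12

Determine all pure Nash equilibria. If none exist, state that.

(U, L): Player B can switch to M (57 → 66). Not NE.
(U, M): Player B can switch to R (66 → 69). Not NE.
(U, R): Player A gets 26, best alternative 20; Player B gets 69, best alternative 66. No profitable deviation — NE.
(D, L): Player A can switch to U (53 → 85). Not NE.
(D, M): Player A can switch to U (37 → 56). Not NE.
(D, R): Player A can switch to U (20 → 26). Not NE.

(U, R)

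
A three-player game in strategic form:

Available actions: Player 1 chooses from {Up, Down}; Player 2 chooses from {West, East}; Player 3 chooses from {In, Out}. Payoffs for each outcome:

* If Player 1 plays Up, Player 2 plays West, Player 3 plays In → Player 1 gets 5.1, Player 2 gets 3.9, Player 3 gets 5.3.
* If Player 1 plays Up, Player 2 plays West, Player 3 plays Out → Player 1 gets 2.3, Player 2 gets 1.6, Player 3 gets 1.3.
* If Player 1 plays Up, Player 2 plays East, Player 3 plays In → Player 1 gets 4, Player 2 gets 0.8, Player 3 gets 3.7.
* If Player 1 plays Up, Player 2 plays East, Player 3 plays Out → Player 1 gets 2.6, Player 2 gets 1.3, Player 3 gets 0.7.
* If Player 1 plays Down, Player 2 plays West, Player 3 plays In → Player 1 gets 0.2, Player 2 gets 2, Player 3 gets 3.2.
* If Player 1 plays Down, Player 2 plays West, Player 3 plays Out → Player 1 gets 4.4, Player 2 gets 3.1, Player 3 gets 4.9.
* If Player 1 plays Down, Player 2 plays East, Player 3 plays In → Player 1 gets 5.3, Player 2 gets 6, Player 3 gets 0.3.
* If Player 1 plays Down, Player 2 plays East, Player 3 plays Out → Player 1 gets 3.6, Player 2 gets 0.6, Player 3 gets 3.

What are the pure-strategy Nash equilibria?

Player 1 against (West, In): payoffs 5.1, 0.2 → best response Up.
Player 1 against (West, Out): payoffs 2.3, 4.4 → best response Down.
Player 1 against (East, In): payoffs 4, 5.3 → best response Down.
Player 1 against (East, Out): payoffs 2.6, 3.6 → best response Down.
Player 2 against (Up, In): payoffs 3.9, 0.8 → best response West.
Player 2 against (Up, Out): payoffs 1.6, 1.3 → best response West.
Player 2 against (Down, In): payoffs 2, 6 → best response East.
Player 2 against (Down, Out): payoffs 3.1, 0.6 → best response West.
Player 3 against (Up, West): payoffs 5.3, 1.3 → best response In.
Player 3 against (Up, East): payoffs 3.7, 0.7 → best response In.
Player 3 against (Down, West): payoffs 3.2, 4.9 → best response Out.
Player 3 against (Down, East): payoffs 0.3, 3 → best response Out.
Mutual best responses: (Up, West, In); (Down, West, Out).

(Up, West, In); (Down, West, Out)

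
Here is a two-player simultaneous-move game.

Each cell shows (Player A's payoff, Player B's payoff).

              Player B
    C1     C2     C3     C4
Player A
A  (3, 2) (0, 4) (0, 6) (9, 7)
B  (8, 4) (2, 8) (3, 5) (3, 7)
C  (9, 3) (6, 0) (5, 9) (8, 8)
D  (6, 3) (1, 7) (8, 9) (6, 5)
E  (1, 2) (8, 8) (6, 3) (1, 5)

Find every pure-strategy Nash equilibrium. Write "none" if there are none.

Pure-strategy Nash equilibria: (A, C4), (D, C3), (E, C2)

Mark each player's best response to every combination of opponents' strategies; a profile where every player is best-responding is a pure Nash equilibrium.
Player A against C1: payoffs 3, 8, 9, 6, 1 → best response C.
Player A against C2: payoffs 0, 2, 6, 1, 8 → best response E.
Player A against C3: payoffs 0, 3, 5, 8, 6 → best response D.
Player A against C4: payoffs 9, 3, 8, 6, 1 → best response A.
Player B against A: payoffs 2, 4, 6, 7 → best response C4.
Player B against B: payoffs 4, 8, 5, 7 → best response C2.
Player B against C: payoffs 3, 0, 9, 8 → best response C3.
Player B against D: payoffs 3, 7, 9, 5 → best response C3.
Player B against E: payoffs 2, 8, 3, 5 → best response C2.
Mutual best responses: (A, C4); (D, C3); (E, C2).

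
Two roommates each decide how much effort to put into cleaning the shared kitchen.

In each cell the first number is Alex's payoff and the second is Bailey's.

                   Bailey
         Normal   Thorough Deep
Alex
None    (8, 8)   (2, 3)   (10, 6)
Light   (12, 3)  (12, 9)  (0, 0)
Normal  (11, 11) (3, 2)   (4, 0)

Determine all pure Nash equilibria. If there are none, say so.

Pure NE: (Light, Thorough)

Alex against Normal: payoffs 8, 12, 11 → best response Light.
Alex against Thorough: payoffs 2, 12, 3 → best response Light.
Alex against Deep: payoffs 10, 0, 4 → best response None.
Bailey against None: payoffs 8, 3, 6 → best response Normal.
Bailey against Light: payoffs 3, 9, 0 → best response Thorough.
Bailey against Normal: payoffs 11, 2, 0 → best response Normal.
Mutual best responses: (Light, Thorough).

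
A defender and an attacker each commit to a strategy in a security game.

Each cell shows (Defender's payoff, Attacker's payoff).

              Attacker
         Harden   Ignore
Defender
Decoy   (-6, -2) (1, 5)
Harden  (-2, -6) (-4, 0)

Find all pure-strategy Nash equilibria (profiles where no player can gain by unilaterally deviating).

(Decoy, Ignore)

Defender against Harden: payoffs -6, -2 → best response Harden.
Defender against Ignore: payoffs 1, -4 → best response Decoy.
Attacker against Decoy: payoffs -2, 5 → best response Ignore.
Attacker against Harden: payoffs -6, 0 → best response Ignore.
Mutual best responses: (Decoy, Ignore).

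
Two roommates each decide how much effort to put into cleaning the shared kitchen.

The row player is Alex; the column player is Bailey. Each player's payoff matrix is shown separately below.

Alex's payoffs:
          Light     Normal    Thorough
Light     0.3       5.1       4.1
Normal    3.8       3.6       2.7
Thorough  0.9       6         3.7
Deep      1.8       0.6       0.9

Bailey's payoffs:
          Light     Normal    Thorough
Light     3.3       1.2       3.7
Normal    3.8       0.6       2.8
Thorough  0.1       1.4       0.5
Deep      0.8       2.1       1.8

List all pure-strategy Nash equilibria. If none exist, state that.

The pure Nash equilibria are (Light, Thorough), (Normal, Light), (Thorough, Normal).

(Light, Light): Alex can switch to Normal (0.3 → 3.8). Not NE.
(Light, Normal): Alex can switch to Thorough (5.1 → 6). Not NE.
(Light, Thorough): Alex gets 4.1, best alternative 3.7; Bailey gets 3.7, best alternative 3.3. No profitable deviation — NE.
(Normal, Light): Alex gets 3.8, best alternative 1.8; Bailey gets 3.8, best alternative 2.8. No profitable deviation — NE.
(Normal, Normal): Alex can switch to Light (3.6 → 5.1). Not NE.
(Normal, Thorough): Alex can switch to Light (2.7 → 4.1). Not NE.
(Thorough, Light): Alex can switch to Normal (0.9 → 3.8). Not NE.
(Thorough, Normal): Alex gets 6, best alternative 5.1; Bailey gets 1.4, best alternative 0.5. No profitable deviation — NE.
(Thorough, Thorough): Alex can switch to Light (3.7 → 4.1). Not NE.
(The remaining 3 profiles each have a profitable deviation by the same check.)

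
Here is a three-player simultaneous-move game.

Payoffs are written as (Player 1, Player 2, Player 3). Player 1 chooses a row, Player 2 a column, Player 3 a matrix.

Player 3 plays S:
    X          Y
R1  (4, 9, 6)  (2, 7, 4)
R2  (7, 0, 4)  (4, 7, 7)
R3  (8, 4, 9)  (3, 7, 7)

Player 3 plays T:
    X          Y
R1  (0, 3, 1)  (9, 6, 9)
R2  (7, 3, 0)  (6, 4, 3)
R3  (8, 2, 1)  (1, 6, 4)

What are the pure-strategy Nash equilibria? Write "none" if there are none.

Pure-strategy Nash equilibria: (R1, Y, T); (R2, Y, S)

Player 1 against (X, S): payoffs 4, 7, 8 → best response R3.
Player 1 against (X, T): payoffs 0, 7, 8 → best response R3.
Player 1 against (Y, S): payoffs 2, 4, 3 → best response R2.
Player 1 against (Y, T): payoffs 9, 6, 1 → best response R1.
Player 2 against (R1, S): payoffs 9, 7 → best response X.
Player 2 against (R1, T): payoffs 3, 6 → best response Y.
Player 2 against (R2, S): payoffs 0, 7 → best response Y.
Player 2 against (R2, T): payoffs 3, 4 → best response Y.
Player 2 against (R3, S): payoffs 4, 7 → best response Y.
Player 2 against (R3, T): payoffs 2, 6 → best response Y.
Player 3 against (R1, X): payoffs 6, 1 → best response S.
Player 3 against (R1, Y): payoffs 4, 9 → best response T.
Player 3 against (R2, X): payoffs 4, 0 → best response S.
Player 3 against (R2, Y): payoffs 7, 3 → best response S.
Player 3 against (R3, X): payoffs 9, 1 → best response S.
Player 3 against (R3, Y): payoffs 7, 4 → best response S.
Mutual best responses: (R1, Y, T); (R2, Y, S).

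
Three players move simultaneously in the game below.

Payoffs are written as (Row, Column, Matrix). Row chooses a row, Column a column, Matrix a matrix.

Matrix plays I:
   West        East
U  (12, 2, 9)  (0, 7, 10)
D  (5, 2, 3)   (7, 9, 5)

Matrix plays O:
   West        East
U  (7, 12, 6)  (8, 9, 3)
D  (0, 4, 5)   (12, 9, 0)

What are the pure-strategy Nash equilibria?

Pure NE: (D, East, I)

(U, West, I): Column can switch to East (2 → 7). Not NE.
(U, West, O): Matrix can switch to I (6 → 9). Not NE.
(U, East, I): Row can switch to D (0 → 7). Not NE.
(U, East, O): Row can switch to D (8 → 12). Not NE.
(D, West, I): Row can switch to U (5 → 12). Not NE.
(D, West, O): Row can switch to U (0 → 7). Not NE.
(D, East, I): Row gets 7, best alternative 0; Column gets 9, best alternative 2; Matrix gets 5, best alternative 0. No profitable deviation — NE.
(D, East, O): Matrix can switch to I (0 → 5). Not NE.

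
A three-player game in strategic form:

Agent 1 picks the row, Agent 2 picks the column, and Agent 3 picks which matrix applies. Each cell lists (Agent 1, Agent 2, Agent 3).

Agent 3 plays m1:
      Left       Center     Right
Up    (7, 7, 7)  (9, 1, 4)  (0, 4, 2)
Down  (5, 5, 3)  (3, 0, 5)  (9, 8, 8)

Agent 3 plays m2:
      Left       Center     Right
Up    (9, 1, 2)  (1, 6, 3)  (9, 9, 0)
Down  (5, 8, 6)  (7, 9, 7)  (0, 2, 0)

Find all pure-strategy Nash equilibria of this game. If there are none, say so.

(Up, Left, m1) and (Down, Center, m2) and (Down, Right, m1)

Check each profile: it is a Nash equilibrium iff no player can strictly gain by switching unilaterally.
(Up, Left, m1): Agent 1 gets 7, best alternative 5; Agent 2 gets 7, best alternative 4; Agent 3 gets 7, best alternative 2. No profitable deviation — NE.
(Up, Left, m2): Agent 2 can switch to Center (1 → 6). Not NE.
(Up, Center, m1): Agent 2 can switch to Left (1 → 7). Not NE.
(Up, Center, m2): Agent 1 can switch to Down (1 → 7). Not NE.
(Up, Right, m1): Agent 1 can switch to Down (0 → 9). Not NE.
(Up, Right, m2): Agent 3 can switch to m1 (0 → 2). Not NE.
(Down, Left, m1): Agent 1 can switch to Up (5 → 7). Not NE.
(Down, Left, m2): Agent 1 can switch to Up (5 → 9). Not NE.
(Down, Center, m1): Agent 1 can switch to Up (3 → 9). Not NE.
(Down, Center, m2): Agent 1 gets 7, best alternative 1; Agent 2 gets 9, best alternative 8; Agent 3 gets 7, best alternative 5. No profitable deviation — NE.
(Down, Right, m1): Agent 1 gets 9, best alternative 0; Agent 2 gets 8, best alternative 5; Agent 3 gets 8, best alternative 0. No profitable deviation — NE.
(Down, Right, m2): Agent 1 can switch to Up (0 → 9). Not NE.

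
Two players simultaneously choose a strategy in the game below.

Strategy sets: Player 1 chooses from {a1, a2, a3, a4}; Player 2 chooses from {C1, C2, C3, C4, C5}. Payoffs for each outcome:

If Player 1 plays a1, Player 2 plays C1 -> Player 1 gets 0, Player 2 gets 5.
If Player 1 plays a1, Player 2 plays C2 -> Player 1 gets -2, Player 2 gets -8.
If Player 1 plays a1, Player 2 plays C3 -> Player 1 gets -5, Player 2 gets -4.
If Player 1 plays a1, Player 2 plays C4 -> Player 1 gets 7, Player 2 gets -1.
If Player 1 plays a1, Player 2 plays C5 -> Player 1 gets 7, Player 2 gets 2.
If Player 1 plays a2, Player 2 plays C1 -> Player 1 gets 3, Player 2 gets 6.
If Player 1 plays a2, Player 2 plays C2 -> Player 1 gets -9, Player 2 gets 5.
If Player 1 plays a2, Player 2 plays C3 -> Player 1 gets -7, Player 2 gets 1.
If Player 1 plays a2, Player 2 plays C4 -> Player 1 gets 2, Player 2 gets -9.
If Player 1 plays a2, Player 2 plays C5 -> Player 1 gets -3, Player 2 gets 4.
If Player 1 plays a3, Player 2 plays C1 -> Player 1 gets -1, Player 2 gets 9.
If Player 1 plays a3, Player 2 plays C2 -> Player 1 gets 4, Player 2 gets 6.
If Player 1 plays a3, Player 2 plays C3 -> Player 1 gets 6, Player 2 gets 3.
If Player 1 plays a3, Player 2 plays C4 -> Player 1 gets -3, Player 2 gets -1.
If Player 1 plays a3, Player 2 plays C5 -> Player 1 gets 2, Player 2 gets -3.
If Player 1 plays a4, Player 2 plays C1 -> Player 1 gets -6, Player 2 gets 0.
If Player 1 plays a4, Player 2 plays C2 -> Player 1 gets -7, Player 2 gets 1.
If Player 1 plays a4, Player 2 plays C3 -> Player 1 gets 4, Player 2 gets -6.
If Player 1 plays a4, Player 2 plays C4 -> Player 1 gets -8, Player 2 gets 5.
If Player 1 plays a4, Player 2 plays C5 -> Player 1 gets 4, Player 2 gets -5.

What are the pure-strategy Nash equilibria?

Player 1 against C1: payoffs 0, 3, -1, -6 → best response a2.
Player 1 against C2: payoffs -2, -9, 4, -7 → best response a3.
Player 1 against C3: payoffs -5, -7, 6, 4 → best response a3.
Player 1 against C4: payoffs 7, 2, -3, -8 → best response a1.
Player 1 against C5: payoffs 7, -3, 2, 4 → best response a1.
Player 2 against a1: payoffs 5, -8, -4, -1, 2 → best response C1.
Player 2 against a2: payoffs 6, 5, 1, -9, 4 → best response C1.
Player 2 against a3: payoffs 9, 6, 3, -1, -3 → best response C1.
Player 2 against a4: payoffs 0, 1, -6, 5, -5 → best response C4.
Mutual best responses: (a2, C1).

Pure NE: (a2, C1)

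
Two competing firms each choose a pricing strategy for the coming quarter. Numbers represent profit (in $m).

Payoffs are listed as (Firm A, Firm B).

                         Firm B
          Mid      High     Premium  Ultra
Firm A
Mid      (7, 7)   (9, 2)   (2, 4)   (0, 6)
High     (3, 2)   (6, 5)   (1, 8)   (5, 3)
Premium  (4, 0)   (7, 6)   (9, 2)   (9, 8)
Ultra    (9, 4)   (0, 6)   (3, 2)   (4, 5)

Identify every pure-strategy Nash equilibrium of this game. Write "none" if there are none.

For each strategy profile, look for a profitable unilateral deviation.
(Mid, Mid): Firm A can switch to Ultra (7 → 9). Not NE.
(Mid, High): Firm B can switch to Mid (2 → 7). Not NE.
(Mid, Premium): Firm A can switch to Premium (2 → 9). Not NE.
(Mid, Ultra): Firm A can switch to High (0 → 5). Not NE.
(High, Mid): Firm A can switch to Mid (3 → 7). Not NE.
(High, High): Firm A can switch to Mid (6 → 9). Not NE.
(High, Premium): Firm A can switch to Mid (1 → 2). Not NE.
(High, Ultra): Firm A can switch to Premium (5 → 9). Not NE.
(Premium, Mid): Firm A can switch to Mid (4 → 7). Not NE.
(Premium, High): Firm A can switch to Mid (7 → 9). Not NE.
(Premium, Ultra): Firm A gets 9, best alternative 5; Firm B gets 8, best alternative 6. No profitable deviation — NE.
(The remaining 5 profiles each have a profitable deviation by the same check.)

The unique pure-strategy Nash equilibrium is (Premium, Ultra).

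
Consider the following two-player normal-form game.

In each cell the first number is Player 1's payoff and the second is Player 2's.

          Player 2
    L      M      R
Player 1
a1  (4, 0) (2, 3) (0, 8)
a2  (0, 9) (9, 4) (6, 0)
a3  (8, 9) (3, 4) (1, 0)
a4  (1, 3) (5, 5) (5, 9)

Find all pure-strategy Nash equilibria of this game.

(a1, L): Player 1 can switch to a3 (4 → 8). Not NE.
(a1, M): Player 1 can switch to a2 (2 → 9). Not NE.
(a1, R): Player 1 can switch to a2 (0 → 6). Not NE.
(a2, L): Player 1 can switch to a1 (0 → 4). Not NE.
(a2, M): Player 2 can switch to L (4 → 9). Not NE.
(a2, R): Player 2 can switch to L (0 → 9). Not NE.
(a3, L): Player 1 gets 8, best alternative 4; Player 2 gets 9, best alternative 4. No profitable deviation — NE.
(a3, M): Player 1 can switch to a2 (3 → 9). Not NE.
(a3, R): Player 1 can switch to a2 (1 → 6). Not NE.
(a4, L): Player 1 can switch to a1 (1 → 4). Not NE.
(a4, M): Player 1 can switch to a2 (5 → 9). Not NE.
(The remaining 1 profile has a profitable deviation by the same check.)

The unique pure-strategy Nash equilibrium is (a3, L).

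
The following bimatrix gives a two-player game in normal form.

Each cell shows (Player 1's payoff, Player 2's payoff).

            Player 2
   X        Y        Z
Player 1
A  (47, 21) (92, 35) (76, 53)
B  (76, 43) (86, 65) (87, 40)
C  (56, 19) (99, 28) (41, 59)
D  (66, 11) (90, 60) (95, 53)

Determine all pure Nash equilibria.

No pure-strategy Nash equilibrium.

Player 1 against X: payoffs 47, 76, 56, 66 → best response B.
Player 1 against Y: payoffs 92, 86, 99, 90 → best response C.
Player 1 against Z: payoffs 76, 87, 41, 95 → best response D.
Player 2 against A: payoffs 21, 35, 53 → best response Z.
Player 2 against B: payoffs 43, 65, 40 → best response Y.
Player 2 against C: payoffs 19, 28, 59 → best response Z.
Player 2 against D: payoffs 11, 60, 53 → best response Y.
No profile is a mutual best response for all players.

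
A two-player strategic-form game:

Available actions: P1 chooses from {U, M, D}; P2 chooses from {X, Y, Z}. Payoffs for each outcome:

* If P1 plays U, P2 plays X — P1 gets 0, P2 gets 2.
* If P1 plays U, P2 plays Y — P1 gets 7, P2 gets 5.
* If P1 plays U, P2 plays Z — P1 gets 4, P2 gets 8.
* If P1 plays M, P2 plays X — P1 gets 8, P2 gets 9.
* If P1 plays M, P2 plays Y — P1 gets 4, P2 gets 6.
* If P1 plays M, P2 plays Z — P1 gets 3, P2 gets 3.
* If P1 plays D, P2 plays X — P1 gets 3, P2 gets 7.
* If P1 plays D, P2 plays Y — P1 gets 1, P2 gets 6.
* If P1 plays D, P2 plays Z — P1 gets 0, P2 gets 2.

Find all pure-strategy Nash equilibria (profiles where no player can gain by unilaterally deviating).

Mark each player's best response to every combination of opponents' strategies; a profile where every player is best-responding is a pure Nash equilibrium.
P1 against X: payoffs 0, 8, 3 → best response M.
P1 against Y: payoffs 7, 4, 1 → best response U.
P1 against Z: payoffs 4, 3, 0 → best response U.
P2 against U: payoffs 2, 5, 8 → best response Z.
P2 against M: payoffs 9, 6, 3 → best response X.
P2 against D: payoffs 7, 6, 2 → best response X.
Mutual best responses: (U, Z); (M, X).

(U, Z), (M, X)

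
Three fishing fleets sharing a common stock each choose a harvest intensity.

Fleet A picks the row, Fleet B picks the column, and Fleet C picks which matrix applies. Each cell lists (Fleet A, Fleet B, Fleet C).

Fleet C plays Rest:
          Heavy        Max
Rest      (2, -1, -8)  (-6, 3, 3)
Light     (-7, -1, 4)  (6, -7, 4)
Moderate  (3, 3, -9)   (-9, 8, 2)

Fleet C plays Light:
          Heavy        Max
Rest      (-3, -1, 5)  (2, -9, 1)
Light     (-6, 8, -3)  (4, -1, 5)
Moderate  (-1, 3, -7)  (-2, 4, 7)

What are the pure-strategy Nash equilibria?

There is no pure-strategy Nash equilibrium.

(Rest, Heavy, Rest): Fleet A can switch to Moderate (2 → 3). Not NE.
(Rest, Heavy, Light): Fleet A can switch to Moderate (-3 → -1). Not NE.
(Rest, Max, Rest): Fleet A can switch to Light (-6 → 6). Not NE.
(Rest, Max, Light): Fleet A can switch to Light (2 → 4). Not NE.
(Light, Heavy, Rest): Fleet A can switch to Rest (-7 → 2). Not NE.
(Light, Heavy, Light): Fleet A can switch to Rest (-6 → -3). Not NE.
(Light, Max, Rest): Fleet B can switch to Heavy (-7 → -1). Not NE.
(Light, Max, Light): Fleet B can switch to Heavy (-1 → 8). Not NE.
(Moderate, Heavy, Rest): Fleet B can switch to Max (3 → 8). Not NE.
(Moderate, Heavy, Light): Fleet B can switch to Max (3 → 4). Not NE.
(Moderate, Max, Rest): Fleet A can switch to Rest (-9 → -6). Not NE.
(Moderate, Max, Light): Fleet A can switch to Rest (-2 → 2). Not NE.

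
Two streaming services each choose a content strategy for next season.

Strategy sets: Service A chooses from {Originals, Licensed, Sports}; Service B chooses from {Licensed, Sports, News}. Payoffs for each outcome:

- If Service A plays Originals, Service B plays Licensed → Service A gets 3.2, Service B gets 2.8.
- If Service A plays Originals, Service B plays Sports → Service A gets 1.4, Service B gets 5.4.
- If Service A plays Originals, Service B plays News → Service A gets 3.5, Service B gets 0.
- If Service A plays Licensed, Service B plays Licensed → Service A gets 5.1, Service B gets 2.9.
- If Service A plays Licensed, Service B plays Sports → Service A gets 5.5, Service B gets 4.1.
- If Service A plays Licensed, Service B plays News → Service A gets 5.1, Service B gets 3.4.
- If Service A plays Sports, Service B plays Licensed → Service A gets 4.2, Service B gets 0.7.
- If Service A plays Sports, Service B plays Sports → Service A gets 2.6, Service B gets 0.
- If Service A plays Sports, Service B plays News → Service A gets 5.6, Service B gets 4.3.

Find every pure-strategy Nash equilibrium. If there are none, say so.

Service A against Licensed: payoffs 3.2, 5.1, 4.2 → best response Licensed.
Service A against Sports: payoffs 1.4, 5.5, 2.6 → best response Licensed.
Service A against News: payoffs 3.5, 5.1, 5.6 → best response Sports.
Service B against Originals: payoffs 2.8, 5.4, 0 → best response Sports.
Service B against Licensed: payoffs 2.9, 4.1, 3.4 → best response Sports.
Service B against Sports: payoffs 0.7, 0, 4.3 → best response News.
Mutual best responses: (Licensed, Sports); (Sports, News).

Pure-strategy Nash equilibria: (Licensed, Sports); (Sports, News)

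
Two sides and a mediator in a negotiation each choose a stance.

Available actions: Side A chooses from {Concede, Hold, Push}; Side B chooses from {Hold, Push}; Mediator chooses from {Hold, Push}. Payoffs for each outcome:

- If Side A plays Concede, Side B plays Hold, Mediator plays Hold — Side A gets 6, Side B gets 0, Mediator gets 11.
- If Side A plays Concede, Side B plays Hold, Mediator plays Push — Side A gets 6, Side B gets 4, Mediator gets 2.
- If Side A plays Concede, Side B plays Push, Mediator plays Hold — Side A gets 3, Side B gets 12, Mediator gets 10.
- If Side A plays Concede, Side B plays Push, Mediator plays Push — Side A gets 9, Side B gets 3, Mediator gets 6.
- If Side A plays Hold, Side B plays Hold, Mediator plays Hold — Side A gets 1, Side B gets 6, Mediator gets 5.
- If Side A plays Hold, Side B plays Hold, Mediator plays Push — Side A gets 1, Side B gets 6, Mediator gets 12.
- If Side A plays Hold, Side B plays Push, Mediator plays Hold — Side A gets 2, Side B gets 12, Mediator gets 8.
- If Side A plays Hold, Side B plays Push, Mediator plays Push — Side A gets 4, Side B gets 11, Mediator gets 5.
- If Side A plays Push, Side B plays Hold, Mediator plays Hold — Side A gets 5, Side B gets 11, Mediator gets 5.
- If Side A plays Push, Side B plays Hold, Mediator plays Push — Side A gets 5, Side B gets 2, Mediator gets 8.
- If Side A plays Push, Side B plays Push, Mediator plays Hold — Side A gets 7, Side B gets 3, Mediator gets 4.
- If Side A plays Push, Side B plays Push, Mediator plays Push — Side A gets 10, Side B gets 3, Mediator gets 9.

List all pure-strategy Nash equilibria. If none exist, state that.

Pure NE: (Push, Push, Push)

(Concede, Hold, Hold): Side B can switch to Push (0 → 12). Not NE.
(Concede, Hold, Push): Mediator can switch to Hold (2 → 11). Not NE.
(Concede, Push, Hold): Side A can switch to Push (3 → 7). Not NE.
(Concede, Push, Push): Side A can switch to Push (9 → 10). Not NE.
(Hold, Hold, Hold): Side A can switch to Concede (1 → 6). Not NE.
(Hold, Hold, Push): Side A can switch to Concede (1 → 6). Not NE.
(Hold, Push, Hold): Side A can switch to Concede (2 → 3). Not NE.
(Hold, Push, Push): Side A can switch to Concede (4 → 9). Not NE.
(Push, Hold, Hold): Side A can switch to Concede (5 → 6). Not NE.
(Push, Hold, Push): Side A can switch to Concede (5 → 6). Not NE.
(Push, Push, Push): Side A gets 10, best alternative 9; Side B gets 3, best alternative 2; Mediator gets 9, best alternative 4. No profitable deviation — NE.
(The remaining 1 profile has a profitable deviation by the same check.)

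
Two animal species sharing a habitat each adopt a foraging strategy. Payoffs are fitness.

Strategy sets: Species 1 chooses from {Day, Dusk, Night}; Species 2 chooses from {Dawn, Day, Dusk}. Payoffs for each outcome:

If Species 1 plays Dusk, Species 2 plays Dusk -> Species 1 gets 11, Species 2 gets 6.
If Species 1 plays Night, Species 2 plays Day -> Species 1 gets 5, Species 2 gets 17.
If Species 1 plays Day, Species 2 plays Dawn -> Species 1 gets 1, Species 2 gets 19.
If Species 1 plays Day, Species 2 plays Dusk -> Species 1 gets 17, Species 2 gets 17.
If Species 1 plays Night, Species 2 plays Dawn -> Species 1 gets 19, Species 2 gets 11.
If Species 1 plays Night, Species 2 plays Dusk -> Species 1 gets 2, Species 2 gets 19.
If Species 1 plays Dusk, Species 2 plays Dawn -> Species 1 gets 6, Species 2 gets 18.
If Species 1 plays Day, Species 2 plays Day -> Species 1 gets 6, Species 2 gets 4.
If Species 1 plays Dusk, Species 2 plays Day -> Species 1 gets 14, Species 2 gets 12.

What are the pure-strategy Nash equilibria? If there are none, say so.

(Day, Dawn): Species 1 can switch to Dusk (1 → 6). Not NE.
(Day, Day): Species 1 can switch to Dusk (6 → 14). Not NE.
(Day, Dusk): Species 2 can switch to Dawn (17 → 19). Not NE.
(Dusk, Dawn): Species 1 can switch to Night (6 → 19). Not NE.
(Dusk, Day): Species 2 can switch to Dawn (12 → 18). Not NE.
(Dusk, Dusk): Species 1 can switch to Day (11 → 17). Not NE.
(Night, Dawn): Species 2 can switch to Day (11 → 17). Not NE.
(Night, Day): Species 1 can switch to Day (5 → 6). Not NE.
(Night, Dusk): Species 1 can switch to Day (2 → 17). Not NE.

none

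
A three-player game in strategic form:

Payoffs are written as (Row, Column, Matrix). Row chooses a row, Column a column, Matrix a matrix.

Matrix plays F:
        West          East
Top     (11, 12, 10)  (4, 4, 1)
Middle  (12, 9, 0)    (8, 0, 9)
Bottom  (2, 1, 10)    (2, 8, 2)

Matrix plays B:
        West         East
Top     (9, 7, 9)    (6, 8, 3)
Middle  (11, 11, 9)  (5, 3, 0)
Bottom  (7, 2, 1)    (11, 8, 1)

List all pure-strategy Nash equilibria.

Pure NE: (Middle, West, B)

For each strategy profile, look for a profitable unilateral deviation.
(Top, West, F): Row can switch to Middle (11 → 12). Not NE.
(Top, West, B): Row can switch to Middle (9 → 11). Not NE.
(Top, East, F): Row can switch to Middle (4 → 8). Not NE.
(Top, East, B): Row can switch to Bottom (6 → 11). Not NE.
(Middle, West, F): Matrix can switch to B (0 → 9). Not NE.
(Middle, West, B): Row gets 11, best alternative 9; Column gets 11, best alternative 3; Matrix gets 9, best alternative 0. No profitable deviation — NE.
(Middle, East, F): Column can switch to West (0 → 9). Not NE.
(Middle, East, B): Row can switch to Top (5 → 6). Not NE.
(Bottom, West, F): Row can switch to Top (2 → 11). Not NE.
(Bottom, West, B): Row can switch to Top (7 → 9). Not NE.
(Bottom, East, F): Row can switch to Top (2 → 4). Not NE.
(Bottom, East, B): Matrix can switch to F (1 → 2). Not NE.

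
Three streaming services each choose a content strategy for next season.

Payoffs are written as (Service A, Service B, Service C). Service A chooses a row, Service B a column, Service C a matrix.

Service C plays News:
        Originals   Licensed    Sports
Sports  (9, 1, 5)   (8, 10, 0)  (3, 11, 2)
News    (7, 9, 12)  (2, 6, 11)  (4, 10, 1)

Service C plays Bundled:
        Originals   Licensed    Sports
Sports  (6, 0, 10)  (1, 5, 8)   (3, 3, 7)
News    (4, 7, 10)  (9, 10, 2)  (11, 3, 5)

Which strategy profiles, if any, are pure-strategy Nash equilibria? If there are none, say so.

No pure-strategy Nash equilibrium.

(Sports, Originals, News): Service B can switch to Licensed (1 → 10). Not NE.
(Sports, Originals, Bundled): Service B can switch to Licensed (0 → 5). Not NE.
(Sports, Licensed, News): Service B can switch to Sports (10 → 11). Not NE.
(Sports, Licensed, Bundled): Service A can switch to News (1 → 9). Not NE.
(Sports, Sports, News): Service A can switch to News (3 → 4). Not NE.
(Sports, Sports, Bundled): Service A can switch to News (3 → 11). Not NE.
(News, Originals, News): Service A can switch to Sports (7 → 9). Not NE.
(News, Originals, Bundled): Service A can switch to Sports (4 → 6). Not NE.
(The remaining 4 profiles each have a profitable deviation by the same check.)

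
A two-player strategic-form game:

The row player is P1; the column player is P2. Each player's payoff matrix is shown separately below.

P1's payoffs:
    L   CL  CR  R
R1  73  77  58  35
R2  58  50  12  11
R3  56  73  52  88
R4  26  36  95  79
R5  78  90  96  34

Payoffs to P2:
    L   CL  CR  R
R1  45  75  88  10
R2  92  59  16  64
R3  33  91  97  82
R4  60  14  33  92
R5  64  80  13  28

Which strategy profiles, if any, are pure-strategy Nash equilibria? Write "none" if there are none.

(R5, CL)

P1 against L: payoffs 73, 58, 56, 26, 78 → best response R5.
P1 against CL: payoffs 77, 50, 73, 36, 90 → best response R5.
P1 against CR: payoffs 58, 12, 52, 95, 96 → best response R5.
P1 against R: payoffs 35, 11, 88, 79, 34 → best response R3.
P2 against R1: payoffs 45, 75, 88, 10 → best response CR.
P2 against R2: payoffs 92, 59, 16, 64 → best response L.
P2 against R3: payoffs 33, 91, 97, 82 → best response CR.
P2 against R4: payoffs 60, 14, 33, 92 → best response R.
P2 against R5: payoffs 64, 80, 13, 28 → best response CL.
Mutual best responses: (R5, CL).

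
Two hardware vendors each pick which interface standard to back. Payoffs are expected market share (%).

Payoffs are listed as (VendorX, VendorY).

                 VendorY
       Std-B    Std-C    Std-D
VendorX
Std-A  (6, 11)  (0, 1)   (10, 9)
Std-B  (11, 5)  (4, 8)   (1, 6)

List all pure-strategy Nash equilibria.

VendorX against Std-B: payoffs 6, 11 → best response Std-B.
VendorX against Std-C: payoffs 0, 4 → best response Std-B.
VendorX against Std-D: payoffs 10, 1 → best response Std-A.
VendorY against Std-A: payoffs 11, 1, 9 → best response Std-B.
VendorY against Std-B: payoffs 5, 8, 6 → best response Std-C.
Mutual best responses: (Std-B, Std-C).

The unique pure-strategy Nash equilibrium is (Std-B, Std-C).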